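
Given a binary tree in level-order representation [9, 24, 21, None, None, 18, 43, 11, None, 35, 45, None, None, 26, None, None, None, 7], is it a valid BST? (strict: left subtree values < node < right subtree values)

Level-order array: [9, 24, 21, None, None, 18, 43, 11, None, 35, 45, None, None, 26, None, None, None, 7]
Validate using subtree bounds (lo, hi): at each node, require lo < value < hi,
then recurse left with hi=value and right with lo=value.
Preorder trace (stopping at first violation):
  at node 9 with bounds (-inf, +inf): OK
  at node 24 with bounds (-inf, 9): VIOLATION
Node 24 violates its bound: not (-inf < 24 < 9).
Result: Not a valid BST


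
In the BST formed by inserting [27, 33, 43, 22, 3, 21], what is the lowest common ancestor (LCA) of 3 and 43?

Tree insertion order: [27, 33, 43, 22, 3, 21]
Tree (level-order array): [27, 22, 33, 3, None, None, 43, None, 21]
In a BST, the LCA of p=3, q=43 is the first node v on the
root-to-leaf path with p <= v <= q (go left if both < v, right if both > v).
Walk from root:
  at 27: 3 <= 27 <= 43, this is the LCA
LCA = 27


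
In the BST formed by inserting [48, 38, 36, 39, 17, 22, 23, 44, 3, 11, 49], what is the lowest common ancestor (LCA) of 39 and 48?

Tree insertion order: [48, 38, 36, 39, 17, 22, 23, 44, 3, 11, 49]
Tree (level-order array): [48, 38, 49, 36, 39, None, None, 17, None, None, 44, 3, 22, None, None, None, 11, None, 23]
In a BST, the LCA of p=39, q=48 is the first node v on the
root-to-leaf path with p <= v <= q (go left if both < v, right if both > v).
Walk from root:
  at 48: 39 <= 48 <= 48, this is the LCA
LCA = 48


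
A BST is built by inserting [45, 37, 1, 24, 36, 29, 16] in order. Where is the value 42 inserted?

Starting tree (level order): [45, 37, None, 1, None, None, 24, 16, 36, None, None, 29]
Insertion path: 45 -> 37
Result: insert 42 as right child of 37
Final tree (level order): [45, 37, None, 1, 42, None, 24, None, None, 16, 36, None, None, 29]


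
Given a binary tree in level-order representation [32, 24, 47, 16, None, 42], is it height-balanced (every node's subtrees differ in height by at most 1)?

Tree (level-order array): [32, 24, 47, 16, None, 42]
Definition: a tree is height-balanced if, at every node, |h(left) - h(right)| <= 1 (empty subtree has height -1).
Bottom-up per-node check:
  node 16: h_left=-1, h_right=-1, diff=0 [OK], height=0
  node 24: h_left=0, h_right=-1, diff=1 [OK], height=1
  node 42: h_left=-1, h_right=-1, diff=0 [OK], height=0
  node 47: h_left=0, h_right=-1, diff=1 [OK], height=1
  node 32: h_left=1, h_right=1, diff=0 [OK], height=2
All nodes satisfy the balance condition.
Result: Balanced


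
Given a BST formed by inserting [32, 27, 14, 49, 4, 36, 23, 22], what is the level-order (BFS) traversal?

Tree insertion order: [32, 27, 14, 49, 4, 36, 23, 22]
Tree (level-order array): [32, 27, 49, 14, None, 36, None, 4, 23, None, None, None, None, 22]
BFS from the root, enqueuing left then right child of each popped node:
  queue [32] -> pop 32, enqueue [27, 49], visited so far: [32]
  queue [27, 49] -> pop 27, enqueue [14], visited so far: [32, 27]
  queue [49, 14] -> pop 49, enqueue [36], visited so far: [32, 27, 49]
  queue [14, 36] -> pop 14, enqueue [4, 23], visited so far: [32, 27, 49, 14]
  queue [36, 4, 23] -> pop 36, enqueue [none], visited so far: [32, 27, 49, 14, 36]
  queue [4, 23] -> pop 4, enqueue [none], visited so far: [32, 27, 49, 14, 36, 4]
  queue [23] -> pop 23, enqueue [22], visited so far: [32, 27, 49, 14, 36, 4, 23]
  queue [22] -> pop 22, enqueue [none], visited so far: [32, 27, 49, 14, 36, 4, 23, 22]
Result: [32, 27, 49, 14, 36, 4, 23, 22]


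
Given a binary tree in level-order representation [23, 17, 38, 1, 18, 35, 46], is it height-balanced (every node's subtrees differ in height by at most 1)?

Tree (level-order array): [23, 17, 38, 1, 18, 35, 46]
Definition: a tree is height-balanced if, at every node, |h(left) - h(right)| <= 1 (empty subtree has height -1).
Bottom-up per-node check:
  node 1: h_left=-1, h_right=-1, diff=0 [OK], height=0
  node 18: h_left=-1, h_right=-1, diff=0 [OK], height=0
  node 17: h_left=0, h_right=0, diff=0 [OK], height=1
  node 35: h_left=-1, h_right=-1, diff=0 [OK], height=0
  node 46: h_left=-1, h_right=-1, diff=0 [OK], height=0
  node 38: h_left=0, h_right=0, diff=0 [OK], height=1
  node 23: h_left=1, h_right=1, diff=0 [OK], height=2
All nodes satisfy the balance condition.
Result: Balanced


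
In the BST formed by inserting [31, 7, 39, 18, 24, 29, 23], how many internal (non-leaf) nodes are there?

Tree built from: [31, 7, 39, 18, 24, 29, 23]
Tree (level-order array): [31, 7, 39, None, 18, None, None, None, 24, 23, 29]
Rule: An internal node has at least one child.
Per-node child counts:
  node 31: 2 child(ren)
  node 7: 1 child(ren)
  node 18: 1 child(ren)
  node 24: 2 child(ren)
  node 23: 0 child(ren)
  node 29: 0 child(ren)
  node 39: 0 child(ren)
Matching nodes: [31, 7, 18, 24]
Count of internal (non-leaf) nodes: 4


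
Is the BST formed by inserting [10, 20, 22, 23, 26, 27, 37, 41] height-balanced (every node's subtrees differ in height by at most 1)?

Tree (level-order array): [10, None, 20, None, 22, None, 23, None, 26, None, 27, None, 37, None, 41]
Definition: a tree is height-balanced if, at every node, |h(left) - h(right)| <= 1 (empty subtree has height -1).
Bottom-up per-node check:
  node 41: h_left=-1, h_right=-1, diff=0 [OK], height=0
  node 37: h_left=-1, h_right=0, diff=1 [OK], height=1
  node 27: h_left=-1, h_right=1, diff=2 [FAIL (|-1-1|=2 > 1)], height=2
  node 26: h_left=-1, h_right=2, diff=3 [FAIL (|-1-2|=3 > 1)], height=3
  node 23: h_left=-1, h_right=3, diff=4 [FAIL (|-1-3|=4 > 1)], height=4
  node 22: h_left=-1, h_right=4, diff=5 [FAIL (|-1-4|=5 > 1)], height=5
  node 20: h_left=-1, h_right=5, diff=6 [FAIL (|-1-5|=6 > 1)], height=6
  node 10: h_left=-1, h_right=6, diff=7 [FAIL (|-1-6|=7 > 1)], height=7
Node 27 violates the condition: |-1 - 1| = 2 > 1.
Result: Not balanced


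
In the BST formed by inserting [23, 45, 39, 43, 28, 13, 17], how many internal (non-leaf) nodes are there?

Tree built from: [23, 45, 39, 43, 28, 13, 17]
Tree (level-order array): [23, 13, 45, None, 17, 39, None, None, None, 28, 43]
Rule: An internal node has at least one child.
Per-node child counts:
  node 23: 2 child(ren)
  node 13: 1 child(ren)
  node 17: 0 child(ren)
  node 45: 1 child(ren)
  node 39: 2 child(ren)
  node 28: 0 child(ren)
  node 43: 0 child(ren)
Matching nodes: [23, 13, 45, 39]
Count of internal (non-leaf) nodes: 4


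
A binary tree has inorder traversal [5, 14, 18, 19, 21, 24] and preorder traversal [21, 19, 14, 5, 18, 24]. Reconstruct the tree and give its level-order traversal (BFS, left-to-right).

Inorder:  [5, 14, 18, 19, 21, 24]
Preorder: [21, 19, 14, 5, 18, 24]
Algorithm: preorder visits root first, so consume preorder in order;
for each root, split the current inorder slice at that value into
left-subtree inorder and right-subtree inorder, then recurse.
Recursive splits:
  root=21; inorder splits into left=[5, 14, 18, 19], right=[24]
  root=19; inorder splits into left=[5, 14, 18], right=[]
  root=14; inorder splits into left=[5], right=[18]
  root=5; inorder splits into left=[], right=[]
  root=18; inorder splits into left=[], right=[]
  root=24; inorder splits into left=[], right=[]
Reconstructed level-order: [21, 19, 24, 14, 5, 18]


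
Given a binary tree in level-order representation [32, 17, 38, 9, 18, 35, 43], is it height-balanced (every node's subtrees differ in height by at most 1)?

Tree (level-order array): [32, 17, 38, 9, 18, 35, 43]
Definition: a tree is height-balanced if, at every node, |h(left) - h(right)| <= 1 (empty subtree has height -1).
Bottom-up per-node check:
  node 9: h_left=-1, h_right=-1, diff=0 [OK], height=0
  node 18: h_left=-1, h_right=-1, diff=0 [OK], height=0
  node 17: h_left=0, h_right=0, diff=0 [OK], height=1
  node 35: h_left=-1, h_right=-1, diff=0 [OK], height=0
  node 43: h_left=-1, h_right=-1, diff=0 [OK], height=0
  node 38: h_left=0, h_right=0, diff=0 [OK], height=1
  node 32: h_left=1, h_right=1, diff=0 [OK], height=2
All nodes satisfy the balance condition.
Result: Balanced


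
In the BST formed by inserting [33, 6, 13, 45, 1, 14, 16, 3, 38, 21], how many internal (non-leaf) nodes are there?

Tree built from: [33, 6, 13, 45, 1, 14, 16, 3, 38, 21]
Tree (level-order array): [33, 6, 45, 1, 13, 38, None, None, 3, None, 14, None, None, None, None, None, 16, None, 21]
Rule: An internal node has at least one child.
Per-node child counts:
  node 33: 2 child(ren)
  node 6: 2 child(ren)
  node 1: 1 child(ren)
  node 3: 0 child(ren)
  node 13: 1 child(ren)
  node 14: 1 child(ren)
  node 16: 1 child(ren)
  node 21: 0 child(ren)
  node 45: 1 child(ren)
  node 38: 0 child(ren)
Matching nodes: [33, 6, 1, 13, 14, 16, 45]
Count of internal (non-leaf) nodes: 7


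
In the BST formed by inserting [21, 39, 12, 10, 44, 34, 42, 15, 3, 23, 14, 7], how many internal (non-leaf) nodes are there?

Tree built from: [21, 39, 12, 10, 44, 34, 42, 15, 3, 23, 14, 7]
Tree (level-order array): [21, 12, 39, 10, 15, 34, 44, 3, None, 14, None, 23, None, 42, None, None, 7]
Rule: An internal node has at least one child.
Per-node child counts:
  node 21: 2 child(ren)
  node 12: 2 child(ren)
  node 10: 1 child(ren)
  node 3: 1 child(ren)
  node 7: 0 child(ren)
  node 15: 1 child(ren)
  node 14: 0 child(ren)
  node 39: 2 child(ren)
  node 34: 1 child(ren)
  node 23: 0 child(ren)
  node 44: 1 child(ren)
  node 42: 0 child(ren)
Matching nodes: [21, 12, 10, 3, 15, 39, 34, 44]
Count of internal (non-leaf) nodes: 8


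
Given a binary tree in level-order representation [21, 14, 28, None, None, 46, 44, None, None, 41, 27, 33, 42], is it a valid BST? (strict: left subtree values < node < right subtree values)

Level-order array: [21, 14, 28, None, None, 46, 44, None, None, 41, 27, 33, 42]
Validate using subtree bounds (lo, hi): at each node, require lo < value < hi,
then recurse left with hi=value and right with lo=value.
Preorder trace (stopping at first violation):
  at node 21 with bounds (-inf, +inf): OK
  at node 14 with bounds (-inf, 21): OK
  at node 28 with bounds (21, +inf): OK
  at node 46 with bounds (21, 28): VIOLATION
Node 46 violates its bound: not (21 < 46 < 28).
Result: Not a valid BST


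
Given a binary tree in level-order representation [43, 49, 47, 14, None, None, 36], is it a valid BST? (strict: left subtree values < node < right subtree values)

Level-order array: [43, 49, 47, 14, None, None, 36]
Validate using subtree bounds (lo, hi): at each node, require lo < value < hi,
then recurse left with hi=value and right with lo=value.
Preorder trace (stopping at first violation):
  at node 43 with bounds (-inf, +inf): OK
  at node 49 with bounds (-inf, 43): VIOLATION
Node 49 violates its bound: not (-inf < 49 < 43).
Result: Not a valid BST


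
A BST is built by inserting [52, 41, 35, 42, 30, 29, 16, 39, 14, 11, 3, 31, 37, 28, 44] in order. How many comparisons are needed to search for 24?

Search path for 24: 52 -> 41 -> 35 -> 30 -> 29 -> 16 -> 28
Found: False
Comparisons: 7


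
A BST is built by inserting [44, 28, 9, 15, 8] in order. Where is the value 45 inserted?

Starting tree (level order): [44, 28, None, 9, None, 8, 15]
Insertion path: 44
Result: insert 45 as right child of 44
Final tree (level order): [44, 28, 45, 9, None, None, None, 8, 15]


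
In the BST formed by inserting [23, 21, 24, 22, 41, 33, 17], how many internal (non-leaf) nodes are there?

Tree built from: [23, 21, 24, 22, 41, 33, 17]
Tree (level-order array): [23, 21, 24, 17, 22, None, 41, None, None, None, None, 33]
Rule: An internal node has at least one child.
Per-node child counts:
  node 23: 2 child(ren)
  node 21: 2 child(ren)
  node 17: 0 child(ren)
  node 22: 0 child(ren)
  node 24: 1 child(ren)
  node 41: 1 child(ren)
  node 33: 0 child(ren)
Matching nodes: [23, 21, 24, 41]
Count of internal (non-leaf) nodes: 4


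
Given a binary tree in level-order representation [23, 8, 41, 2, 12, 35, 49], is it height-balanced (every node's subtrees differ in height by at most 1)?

Tree (level-order array): [23, 8, 41, 2, 12, 35, 49]
Definition: a tree is height-balanced if, at every node, |h(left) - h(right)| <= 1 (empty subtree has height -1).
Bottom-up per-node check:
  node 2: h_left=-1, h_right=-1, diff=0 [OK], height=0
  node 12: h_left=-1, h_right=-1, diff=0 [OK], height=0
  node 8: h_left=0, h_right=0, diff=0 [OK], height=1
  node 35: h_left=-1, h_right=-1, diff=0 [OK], height=0
  node 49: h_left=-1, h_right=-1, diff=0 [OK], height=0
  node 41: h_left=0, h_right=0, diff=0 [OK], height=1
  node 23: h_left=1, h_right=1, diff=0 [OK], height=2
All nodes satisfy the balance condition.
Result: Balanced


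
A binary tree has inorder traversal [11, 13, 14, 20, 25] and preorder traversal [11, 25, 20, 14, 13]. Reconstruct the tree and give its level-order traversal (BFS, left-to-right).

Inorder:  [11, 13, 14, 20, 25]
Preorder: [11, 25, 20, 14, 13]
Algorithm: preorder visits root first, so consume preorder in order;
for each root, split the current inorder slice at that value into
left-subtree inorder and right-subtree inorder, then recurse.
Recursive splits:
  root=11; inorder splits into left=[], right=[13, 14, 20, 25]
  root=25; inorder splits into left=[13, 14, 20], right=[]
  root=20; inorder splits into left=[13, 14], right=[]
  root=14; inorder splits into left=[13], right=[]
  root=13; inorder splits into left=[], right=[]
Reconstructed level-order: [11, 25, 20, 14, 13]


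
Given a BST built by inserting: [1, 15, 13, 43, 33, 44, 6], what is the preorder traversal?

Tree insertion order: [1, 15, 13, 43, 33, 44, 6]
Tree (level-order array): [1, None, 15, 13, 43, 6, None, 33, 44]
Preorder traversal: [1, 15, 13, 6, 43, 33, 44]


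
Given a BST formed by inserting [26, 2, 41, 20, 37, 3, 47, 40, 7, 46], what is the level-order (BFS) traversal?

Tree insertion order: [26, 2, 41, 20, 37, 3, 47, 40, 7, 46]
Tree (level-order array): [26, 2, 41, None, 20, 37, 47, 3, None, None, 40, 46, None, None, 7]
BFS from the root, enqueuing left then right child of each popped node:
  queue [26] -> pop 26, enqueue [2, 41], visited so far: [26]
  queue [2, 41] -> pop 2, enqueue [20], visited so far: [26, 2]
  queue [41, 20] -> pop 41, enqueue [37, 47], visited so far: [26, 2, 41]
  queue [20, 37, 47] -> pop 20, enqueue [3], visited so far: [26, 2, 41, 20]
  queue [37, 47, 3] -> pop 37, enqueue [40], visited so far: [26, 2, 41, 20, 37]
  queue [47, 3, 40] -> pop 47, enqueue [46], visited so far: [26, 2, 41, 20, 37, 47]
  queue [3, 40, 46] -> pop 3, enqueue [7], visited so far: [26, 2, 41, 20, 37, 47, 3]
  queue [40, 46, 7] -> pop 40, enqueue [none], visited so far: [26, 2, 41, 20, 37, 47, 3, 40]
  queue [46, 7] -> pop 46, enqueue [none], visited so far: [26, 2, 41, 20, 37, 47, 3, 40, 46]
  queue [7] -> pop 7, enqueue [none], visited so far: [26, 2, 41, 20, 37, 47, 3, 40, 46, 7]
Result: [26, 2, 41, 20, 37, 47, 3, 40, 46, 7]


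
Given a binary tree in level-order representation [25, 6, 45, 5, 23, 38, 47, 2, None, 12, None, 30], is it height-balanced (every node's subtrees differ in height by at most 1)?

Tree (level-order array): [25, 6, 45, 5, 23, 38, 47, 2, None, 12, None, 30]
Definition: a tree is height-balanced if, at every node, |h(left) - h(right)| <= 1 (empty subtree has height -1).
Bottom-up per-node check:
  node 2: h_left=-1, h_right=-1, diff=0 [OK], height=0
  node 5: h_left=0, h_right=-1, diff=1 [OK], height=1
  node 12: h_left=-1, h_right=-1, diff=0 [OK], height=0
  node 23: h_left=0, h_right=-1, diff=1 [OK], height=1
  node 6: h_left=1, h_right=1, diff=0 [OK], height=2
  node 30: h_left=-1, h_right=-1, diff=0 [OK], height=0
  node 38: h_left=0, h_right=-1, diff=1 [OK], height=1
  node 47: h_left=-1, h_right=-1, diff=0 [OK], height=0
  node 45: h_left=1, h_right=0, diff=1 [OK], height=2
  node 25: h_left=2, h_right=2, diff=0 [OK], height=3
All nodes satisfy the balance condition.
Result: Balanced


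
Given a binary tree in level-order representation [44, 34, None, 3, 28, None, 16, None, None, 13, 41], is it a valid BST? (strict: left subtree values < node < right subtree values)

Level-order array: [44, 34, None, 3, 28, None, 16, None, None, 13, 41]
Validate using subtree bounds (lo, hi): at each node, require lo < value < hi,
then recurse left with hi=value and right with lo=value.
Preorder trace (stopping at first violation):
  at node 44 with bounds (-inf, +inf): OK
  at node 34 with bounds (-inf, 44): OK
  at node 3 with bounds (-inf, 34): OK
  at node 16 with bounds (3, 34): OK
  at node 13 with bounds (3, 16): OK
  at node 41 with bounds (16, 34): VIOLATION
Node 41 violates its bound: not (16 < 41 < 34).
Result: Not a valid BST


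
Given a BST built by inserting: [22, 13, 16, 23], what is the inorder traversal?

Tree insertion order: [22, 13, 16, 23]
Tree (level-order array): [22, 13, 23, None, 16]
Inorder traversal: [13, 16, 22, 23]


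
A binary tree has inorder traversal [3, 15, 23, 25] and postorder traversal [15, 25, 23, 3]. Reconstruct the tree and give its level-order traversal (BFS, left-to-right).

Inorder:   [3, 15, 23, 25]
Postorder: [15, 25, 23, 3]
Algorithm: postorder visits root last, so walk postorder right-to-left;
each value is the root of the current inorder slice — split it at that
value, recurse on the right subtree first, then the left.
Recursive splits:
  root=3; inorder splits into left=[], right=[15, 23, 25]
  root=23; inorder splits into left=[15], right=[25]
  root=25; inorder splits into left=[], right=[]
  root=15; inorder splits into left=[], right=[]
Reconstructed level-order: [3, 23, 15, 25]


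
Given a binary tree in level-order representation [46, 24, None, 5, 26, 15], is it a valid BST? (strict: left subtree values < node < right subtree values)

Level-order array: [46, 24, None, 5, 26, 15]
Validate using subtree bounds (lo, hi): at each node, require lo < value < hi,
then recurse left with hi=value and right with lo=value.
Preorder trace (stopping at first violation):
  at node 46 with bounds (-inf, +inf): OK
  at node 24 with bounds (-inf, 46): OK
  at node 5 with bounds (-inf, 24): OK
  at node 15 with bounds (-inf, 5): VIOLATION
Node 15 violates its bound: not (-inf < 15 < 5).
Result: Not a valid BST


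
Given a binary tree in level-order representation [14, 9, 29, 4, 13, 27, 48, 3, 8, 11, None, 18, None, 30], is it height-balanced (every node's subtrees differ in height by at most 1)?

Tree (level-order array): [14, 9, 29, 4, 13, 27, 48, 3, 8, 11, None, 18, None, 30]
Definition: a tree is height-balanced if, at every node, |h(left) - h(right)| <= 1 (empty subtree has height -1).
Bottom-up per-node check:
  node 3: h_left=-1, h_right=-1, diff=0 [OK], height=0
  node 8: h_left=-1, h_right=-1, diff=0 [OK], height=0
  node 4: h_left=0, h_right=0, diff=0 [OK], height=1
  node 11: h_left=-1, h_right=-1, diff=0 [OK], height=0
  node 13: h_left=0, h_right=-1, diff=1 [OK], height=1
  node 9: h_left=1, h_right=1, diff=0 [OK], height=2
  node 18: h_left=-1, h_right=-1, diff=0 [OK], height=0
  node 27: h_left=0, h_right=-1, diff=1 [OK], height=1
  node 30: h_left=-1, h_right=-1, diff=0 [OK], height=0
  node 48: h_left=0, h_right=-1, diff=1 [OK], height=1
  node 29: h_left=1, h_right=1, diff=0 [OK], height=2
  node 14: h_left=2, h_right=2, diff=0 [OK], height=3
All nodes satisfy the balance condition.
Result: Balanced


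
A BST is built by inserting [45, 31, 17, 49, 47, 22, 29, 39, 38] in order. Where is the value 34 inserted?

Starting tree (level order): [45, 31, 49, 17, 39, 47, None, None, 22, 38, None, None, None, None, 29]
Insertion path: 45 -> 31 -> 39 -> 38
Result: insert 34 as left child of 38
Final tree (level order): [45, 31, 49, 17, 39, 47, None, None, 22, 38, None, None, None, None, 29, 34]


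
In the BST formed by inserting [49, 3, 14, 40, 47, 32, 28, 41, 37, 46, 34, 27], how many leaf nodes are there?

Tree built from: [49, 3, 14, 40, 47, 32, 28, 41, 37, 46, 34, 27]
Tree (level-order array): [49, 3, None, None, 14, None, 40, 32, 47, 28, 37, 41, None, 27, None, 34, None, None, 46]
Rule: A leaf has 0 children.
Per-node child counts:
  node 49: 1 child(ren)
  node 3: 1 child(ren)
  node 14: 1 child(ren)
  node 40: 2 child(ren)
  node 32: 2 child(ren)
  node 28: 1 child(ren)
  node 27: 0 child(ren)
  node 37: 1 child(ren)
  node 34: 0 child(ren)
  node 47: 1 child(ren)
  node 41: 1 child(ren)
  node 46: 0 child(ren)
Matching nodes: [27, 34, 46]
Count of leaf nodes: 3


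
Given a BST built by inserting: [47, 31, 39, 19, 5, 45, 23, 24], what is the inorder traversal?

Tree insertion order: [47, 31, 39, 19, 5, 45, 23, 24]
Tree (level-order array): [47, 31, None, 19, 39, 5, 23, None, 45, None, None, None, 24]
Inorder traversal: [5, 19, 23, 24, 31, 39, 45, 47]


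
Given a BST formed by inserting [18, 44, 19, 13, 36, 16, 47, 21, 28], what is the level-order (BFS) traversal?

Tree insertion order: [18, 44, 19, 13, 36, 16, 47, 21, 28]
Tree (level-order array): [18, 13, 44, None, 16, 19, 47, None, None, None, 36, None, None, 21, None, None, 28]
BFS from the root, enqueuing left then right child of each popped node:
  queue [18] -> pop 18, enqueue [13, 44], visited so far: [18]
  queue [13, 44] -> pop 13, enqueue [16], visited so far: [18, 13]
  queue [44, 16] -> pop 44, enqueue [19, 47], visited so far: [18, 13, 44]
  queue [16, 19, 47] -> pop 16, enqueue [none], visited so far: [18, 13, 44, 16]
  queue [19, 47] -> pop 19, enqueue [36], visited so far: [18, 13, 44, 16, 19]
  queue [47, 36] -> pop 47, enqueue [none], visited so far: [18, 13, 44, 16, 19, 47]
  queue [36] -> pop 36, enqueue [21], visited so far: [18, 13, 44, 16, 19, 47, 36]
  queue [21] -> pop 21, enqueue [28], visited so far: [18, 13, 44, 16, 19, 47, 36, 21]
  queue [28] -> pop 28, enqueue [none], visited so far: [18, 13, 44, 16, 19, 47, 36, 21, 28]
Result: [18, 13, 44, 16, 19, 47, 36, 21, 28]


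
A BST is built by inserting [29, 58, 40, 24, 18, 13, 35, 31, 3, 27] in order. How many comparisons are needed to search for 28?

Search path for 28: 29 -> 24 -> 27
Found: False
Comparisons: 3


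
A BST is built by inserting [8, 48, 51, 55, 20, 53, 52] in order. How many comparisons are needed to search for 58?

Search path for 58: 8 -> 48 -> 51 -> 55
Found: False
Comparisons: 4


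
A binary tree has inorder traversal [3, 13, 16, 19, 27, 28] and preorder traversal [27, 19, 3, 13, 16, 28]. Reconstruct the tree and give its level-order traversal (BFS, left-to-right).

Inorder:  [3, 13, 16, 19, 27, 28]
Preorder: [27, 19, 3, 13, 16, 28]
Algorithm: preorder visits root first, so consume preorder in order;
for each root, split the current inorder slice at that value into
left-subtree inorder and right-subtree inorder, then recurse.
Recursive splits:
  root=27; inorder splits into left=[3, 13, 16, 19], right=[28]
  root=19; inorder splits into left=[3, 13, 16], right=[]
  root=3; inorder splits into left=[], right=[13, 16]
  root=13; inorder splits into left=[], right=[16]
  root=16; inorder splits into left=[], right=[]
  root=28; inorder splits into left=[], right=[]
Reconstructed level-order: [27, 19, 28, 3, 13, 16]


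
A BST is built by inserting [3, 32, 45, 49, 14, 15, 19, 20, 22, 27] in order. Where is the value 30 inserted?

Starting tree (level order): [3, None, 32, 14, 45, None, 15, None, 49, None, 19, None, None, None, 20, None, 22, None, 27]
Insertion path: 3 -> 32 -> 14 -> 15 -> 19 -> 20 -> 22 -> 27
Result: insert 30 as right child of 27
Final tree (level order): [3, None, 32, 14, 45, None, 15, None, 49, None, 19, None, None, None, 20, None, 22, None, 27, None, 30]


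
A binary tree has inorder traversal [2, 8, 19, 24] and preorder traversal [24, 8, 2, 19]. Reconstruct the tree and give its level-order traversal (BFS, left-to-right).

Inorder:  [2, 8, 19, 24]
Preorder: [24, 8, 2, 19]
Algorithm: preorder visits root first, so consume preorder in order;
for each root, split the current inorder slice at that value into
left-subtree inorder and right-subtree inorder, then recurse.
Recursive splits:
  root=24; inorder splits into left=[2, 8, 19], right=[]
  root=8; inorder splits into left=[2], right=[19]
  root=2; inorder splits into left=[], right=[]
  root=19; inorder splits into left=[], right=[]
Reconstructed level-order: [24, 8, 2, 19]


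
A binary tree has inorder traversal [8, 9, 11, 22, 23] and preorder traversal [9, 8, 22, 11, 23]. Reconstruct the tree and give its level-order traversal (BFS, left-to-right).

Inorder:  [8, 9, 11, 22, 23]
Preorder: [9, 8, 22, 11, 23]
Algorithm: preorder visits root first, so consume preorder in order;
for each root, split the current inorder slice at that value into
left-subtree inorder and right-subtree inorder, then recurse.
Recursive splits:
  root=9; inorder splits into left=[8], right=[11, 22, 23]
  root=8; inorder splits into left=[], right=[]
  root=22; inorder splits into left=[11], right=[23]
  root=11; inorder splits into left=[], right=[]
  root=23; inorder splits into left=[], right=[]
Reconstructed level-order: [9, 8, 22, 11, 23]


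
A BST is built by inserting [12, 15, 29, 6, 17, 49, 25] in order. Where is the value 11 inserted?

Starting tree (level order): [12, 6, 15, None, None, None, 29, 17, 49, None, 25]
Insertion path: 12 -> 6
Result: insert 11 as right child of 6
Final tree (level order): [12, 6, 15, None, 11, None, 29, None, None, 17, 49, None, 25]


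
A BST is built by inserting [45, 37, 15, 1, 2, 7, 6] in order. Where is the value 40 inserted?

Starting tree (level order): [45, 37, None, 15, None, 1, None, None, 2, None, 7, 6]
Insertion path: 45 -> 37
Result: insert 40 as right child of 37
Final tree (level order): [45, 37, None, 15, 40, 1, None, None, None, None, 2, None, 7, 6]


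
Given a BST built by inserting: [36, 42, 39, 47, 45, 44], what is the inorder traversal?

Tree insertion order: [36, 42, 39, 47, 45, 44]
Tree (level-order array): [36, None, 42, 39, 47, None, None, 45, None, 44]
Inorder traversal: [36, 39, 42, 44, 45, 47]


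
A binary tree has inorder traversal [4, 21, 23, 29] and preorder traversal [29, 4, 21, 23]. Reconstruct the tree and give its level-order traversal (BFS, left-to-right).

Inorder:  [4, 21, 23, 29]
Preorder: [29, 4, 21, 23]
Algorithm: preorder visits root first, so consume preorder in order;
for each root, split the current inorder slice at that value into
left-subtree inorder and right-subtree inorder, then recurse.
Recursive splits:
  root=29; inorder splits into left=[4, 21, 23], right=[]
  root=4; inorder splits into left=[], right=[21, 23]
  root=21; inorder splits into left=[], right=[23]
  root=23; inorder splits into left=[], right=[]
Reconstructed level-order: [29, 4, 21, 23]


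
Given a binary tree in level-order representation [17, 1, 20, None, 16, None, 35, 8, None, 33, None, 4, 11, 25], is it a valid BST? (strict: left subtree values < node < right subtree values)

Level-order array: [17, 1, 20, None, 16, None, 35, 8, None, 33, None, 4, 11, 25]
Validate using subtree bounds (lo, hi): at each node, require lo < value < hi,
then recurse left with hi=value and right with lo=value.
Preorder trace (stopping at first violation):
  at node 17 with bounds (-inf, +inf): OK
  at node 1 with bounds (-inf, 17): OK
  at node 16 with bounds (1, 17): OK
  at node 8 with bounds (1, 16): OK
  at node 4 with bounds (1, 8): OK
  at node 11 with bounds (8, 16): OK
  at node 20 with bounds (17, +inf): OK
  at node 35 with bounds (20, +inf): OK
  at node 33 with bounds (20, 35): OK
  at node 25 with bounds (20, 33): OK
No violation found at any node.
Result: Valid BST


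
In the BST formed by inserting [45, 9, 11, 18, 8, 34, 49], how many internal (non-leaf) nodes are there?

Tree built from: [45, 9, 11, 18, 8, 34, 49]
Tree (level-order array): [45, 9, 49, 8, 11, None, None, None, None, None, 18, None, 34]
Rule: An internal node has at least one child.
Per-node child counts:
  node 45: 2 child(ren)
  node 9: 2 child(ren)
  node 8: 0 child(ren)
  node 11: 1 child(ren)
  node 18: 1 child(ren)
  node 34: 0 child(ren)
  node 49: 0 child(ren)
Matching nodes: [45, 9, 11, 18]
Count of internal (non-leaf) nodes: 4


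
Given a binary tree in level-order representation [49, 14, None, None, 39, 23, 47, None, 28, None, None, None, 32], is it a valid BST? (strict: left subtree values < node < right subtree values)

Level-order array: [49, 14, None, None, 39, 23, 47, None, 28, None, None, None, 32]
Validate using subtree bounds (lo, hi): at each node, require lo < value < hi,
then recurse left with hi=value and right with lo=value.
Preorder trace (stopping at first violation):
  at node 49 with bounds (-inf, +inf): OK
  at node 14 with bounds (-inf, 49): OK
  at node 39 with bounds (14, 49): OK
  at node 23 with bounds (14, 39): OK
  at node 28 with bounds (23, 39): OK
  at node 32 with bounds (28, 39): OK
  at node 47 with bounds (39, 49): OK
No violation found at any node.
Result: Valid BST


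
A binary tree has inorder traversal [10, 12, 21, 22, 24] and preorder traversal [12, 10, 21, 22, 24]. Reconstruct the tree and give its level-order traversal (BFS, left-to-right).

Inorder:  [10, 12, 21, 22, 24]
Preorder: [12, 10, 21, 22, 24]
Algorithm: preorder visits root first, so consume preorder in order;
for each root, split the current inorder slice at that value into
left-subtree inorder and right-subtree inorder, then recurse.
Recursive splits:
  root=12; inorder splits into left=[10], right=[21, 22, 24]
  root=10; inorder splits into left=[], right=[]
  root=21; inorder splits into left=[], right=[22, 24]
  root=22; inorder splits into left=[], right=[24]
  root=24; inorder splits into left=[], right=[]
Reconstructed level-order: [12, 10, 21, 22, 24]


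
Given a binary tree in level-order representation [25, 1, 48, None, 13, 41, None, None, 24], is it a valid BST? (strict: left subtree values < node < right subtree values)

Level-order array: [25, 1, 48, None, 13, 41, None, None, 24]
Validate using subtree bounds (lo, hi): at each node, require lo < value < hi,
then recurse left with hi=value and right with lo=value.
Preorder trace (stopping at first violation):
  at node 25 with bounds (-inf, +inf): OK
  at node 1 with bounds (-inf, 25): OK
  at node 13 with bounds (1, 25): OK
  at node 24 with bounds (13, 25): OK
  at node 48 with bounds (25, +inf): OK
  at node 41 with bounds (25, 48): OK
No violation found at any node.
Result: Valid BST


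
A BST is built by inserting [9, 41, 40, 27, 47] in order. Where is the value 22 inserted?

Starting tree (level order): [9, None, 41, 40, 47, 27]
Insertion path: 9 -> 41 -> 40 -> 27
Result: insert 22 as left child of 27
Final tree (level order): [9, None, 41, 40, 47, 27, None, None, None, 22]


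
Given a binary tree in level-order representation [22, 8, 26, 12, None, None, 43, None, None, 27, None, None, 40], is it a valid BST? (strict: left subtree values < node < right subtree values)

Level-order array: [22, 8, 26, 12, None, None, 43, None, None, 27, None, None, 40]
Validate using subtree bounds (lo, hi): at each node, require lo < value < hi,
then recurse left with hi=value and right with lo=value.
Preorder trace (stopping at first violation):
  at node 22 with bounds (-inf, +inf): OK
  at node 8 with bounds (-inf, 22): OK
  at node 12 with bounds (-inf, 8): VIOLATION
Node 12 violates its bound: not (-inf < 12 < 8).
Result: Not a valid BST


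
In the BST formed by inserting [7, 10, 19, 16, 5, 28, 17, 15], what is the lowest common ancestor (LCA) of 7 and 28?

Tree insertion order: [7, 10, 19, 16, 5, 28, 17, 15]
Tree (level-order array): [7, 5, 10, None, None, None, 19, 16, 28, 15, 17]
In a BST, the LCA of p=7, q=28 is the first node v on the
root-to-leaf path with p <= v <= q (go left if both < v, right if both > v).
Walk from root:
  at 7: 7 <= 7 <= 28, this is the LCA
LCA = 7


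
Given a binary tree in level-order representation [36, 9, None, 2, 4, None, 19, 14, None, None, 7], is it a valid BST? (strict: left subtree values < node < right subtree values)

Level-order array: [36, 9, None, 2, 4, None, 19, 14, None, None, 7]
Validate using subtree bounds (lo, hi): at each node, require lo < value < hi,
then recurse left with hi=value and right with lo=value.
Preorder trace (stopping at first violation):
  at node 36 with bounds (-inf, +inf): OK
  at node 9 with bounds (-inf, 36): OK
  at node 2 with bounds (-inf, 9): OK
  at node 19 with bounds (2, 9): VIOLATION
Node 19 violates its bound: not (2 < 19 < 9).
Result: Not a valid BST


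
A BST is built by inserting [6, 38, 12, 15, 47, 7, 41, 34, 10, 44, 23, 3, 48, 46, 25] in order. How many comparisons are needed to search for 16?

Search path for 16: 6 -> 38 -> 12 -> 15 -> 34 -> 23
Found: False
Comparisons: 6


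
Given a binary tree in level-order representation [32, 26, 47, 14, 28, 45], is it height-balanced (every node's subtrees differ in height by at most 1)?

Tree (level-order array): [32, 26, 47, 14, 28, 45]
Definition: a tree is height-balanced if, at every node, |h(left) - h(right)| <= 1 (empty subtree has height -1).
Bottom-up per-node check:
  node 14: h_left=-1, h_right=-1, diff=0 [OK], height=0
  node 28: h_left=-1, h_right=-1, diff=0 [OK], height=0
  node 26: h_left=0, h_right=0, diff=0 [OK], height=1
  node 45: h_left=-1, h_right=-1, diff=0 [OK], height=0
  node 47: h_left=0, h_right=-1, diff=1 [OK], height=1
  node 32: h_left=1, h_right=1, diff=0 [OK], height=2
All nodes satisfy the balance condition.
Result: Balanced


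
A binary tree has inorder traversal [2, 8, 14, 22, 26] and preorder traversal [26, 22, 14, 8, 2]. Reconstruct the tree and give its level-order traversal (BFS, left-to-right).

Inorder:  [2, 8, 14, 22, 26]
Preorder: [26, 22, 14, 8, 2]
Algorithm: preorder visits root first, so consume preorder in order;
for each root, split the current inorder slice at that value into
left-subtree inorder and right-subtree inorder, then recurse.
Recursive splits:
  root=26; inorder splits into left=[2, 8, 14, 22], right=[]
  root=22; inorder splits into left=[2, 8, 14], right=[]
  root=14; inorder splits into left=[2, 8], right=[]
  root=8; inorder splits into left=[2], right=[]
  root=2; inorder splits into left=[], right=[]
Reconstructed level-order: [26, 22, 14, 8, 2]


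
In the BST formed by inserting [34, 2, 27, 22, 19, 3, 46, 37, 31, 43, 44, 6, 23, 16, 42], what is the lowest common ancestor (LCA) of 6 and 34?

Tree insertion order: [34, 2, 27, 22, 19, 3, 46, 37, 31, 43, 44, 6, 23, 16, 42]
Tree (level-order array): [34, 2, 46, None, 27, 37, None, 22, 31, None, 43, 19, 23, None, None, 42, 44, 3, None, None, None, None, None, None, None, None, 6, None, 16]
In a BST, the LCA of p=6, q=34 is the first node v on the
root-to-leaf path with p <= v <= q (go left if both < v, right if both > v).
Walk from root:
  at 34: 6 <= 34 <= 34, this is the LCA
LCA = 34


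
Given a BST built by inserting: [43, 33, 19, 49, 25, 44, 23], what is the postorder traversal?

Tree insertion order: [43, 33, 19, 49, 25, 44, 23]
Tree (level-order array): [43, 33, 49, 19, None, 44, None, None, 25, None, None, 23]
Postorder traversal: [23, 25, 19, 33, 44, 49, 43]


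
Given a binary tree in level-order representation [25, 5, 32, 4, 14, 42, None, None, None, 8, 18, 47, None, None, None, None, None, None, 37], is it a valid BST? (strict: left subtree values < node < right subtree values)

Level-order array: [25, 5, 32, 4, 14, 42, None, None, None, 8, 18, 47, None, None, None, None, None, None, 37]
Validate using subtree bounds (lo, hi): at each node, require lo < value < hi,
then recurse left with hi=value and right with lo=value.
Preorder trace (stopping at first violation):
  at node 25 with bounds (-inf, +inf): OK
  at node 5 with bounds (-inf, 25): OK
  at node 4 with bounds (-inf, 5): OK
  at node 14 with bounds (5, 25): OK
  at node 8 with bounds (5, 14): OK
  at node 18 with bounds (14, 25): OK
  at node 32 with bounds (25, +inf): OK
  at node 42 with bounds (25, 32): VIOLATION
Node 42 violates its bound: not (25 < 42 < 32).
Result: Not a valid BST


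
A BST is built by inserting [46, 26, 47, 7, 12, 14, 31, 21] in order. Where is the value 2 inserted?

Starting tree (level order): [46, 26, 47, 7, 31, None, None, None, 12, None, None, None, 14, None, 21]
Insertion path: 46 -> 26 -> 7
Result: insert 2 as left child of 7
Final tree (level order): [46, 26, 47, 7, 31, None, None, 2, 12, None, None, None, None, None, 14, None, 21]


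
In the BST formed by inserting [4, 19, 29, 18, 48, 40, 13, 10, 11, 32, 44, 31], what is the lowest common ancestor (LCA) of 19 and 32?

Tree insertion order: [4, 19, 29, 18, 48, 40, 13, 10, 11, 32, 44, 31]
Tree (level-order array): [4, None, 19, 18, 29, 13, None, None, 48, 10, None, 40, None, None, 11, 32, 44, None, None, 31]
In a BST, the LCA of p=19, q=32 is the first node v on the
root-to-leaf path with p <= v <= q (go left if both < v, right if both > v).
Walk from root:
  at 4: both 19 and 32 > 4, go right
  at 19: 19 <= 19 <= 32, this is the LCA
LCA = 19


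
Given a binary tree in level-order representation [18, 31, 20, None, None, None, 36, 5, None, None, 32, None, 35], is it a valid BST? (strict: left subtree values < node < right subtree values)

Level-order array: [18, 31, 20, None, None, None, 36, 5, None, None, 32, None, 35]
Validate using subtree bounds (lo, hi): at each node, require lo < value < hi,
then recurse left with hi=value and right with lo=value.
Preorder trace (stopping at first violation):
  at node 18 with bounds (-inf, +inf): OK
  at node 31 with bounds (-inf, 18): VIOLATION
Node 31 violates its bound: not (-inf < 31 < 18).
Result: Not a valid BST


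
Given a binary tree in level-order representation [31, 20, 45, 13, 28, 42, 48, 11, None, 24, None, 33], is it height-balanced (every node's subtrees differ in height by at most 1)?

Tree (level-order array): [31, 20, 45, 13, 28, 42, 48, 11, None, 24, None, 33]
Definition: a tree is height-balanced if, at every node, |h(left) - h(right)| <= 1 (empty subtree has height -1).
Bottom-up per-node check:
  node 11: h_left=-1, h_right=-1, diff=0 [OK], height=0
  node 13: h_left=0, h_right=-1, diff=1 [OK], height=1
  node 24: h_left=-1, h_right=-1, diff=0 [OK], height=0
  node 28: h_left=0, h_right=-1, diff=1 [OK], height=1
  node 20: h_left=1, h_right=1, diff=0 [OK], height=2
  node 33: h_left=-1, h_right=-1, diff=0 [OK], height=0
  node 42: h_left=0, h_right=-1, diff=1 [OK], height=1
  node 48: h_left=-1, h_right=-1, diff=0 [OK], height=0
  node 45: h_left=1, h_right=0, diff=1 [OK], height=2
  node 31: h_left=2, h_right=2, diff=0 [OK], height=3
All nodes satisfy the balance condition.
Result: Balanced


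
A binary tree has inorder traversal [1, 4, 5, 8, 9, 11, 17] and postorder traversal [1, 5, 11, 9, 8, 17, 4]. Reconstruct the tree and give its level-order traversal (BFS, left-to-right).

Inorder:   [1, 4, 5, 8, 9, 11, 17]
Postorder: [1, 5, 11, 9, 8, 17, 4]
Algorithm: postorder visits root last, so walk postorder right-to-left;
each value is the root of the current inorder slice — split it at that
value, recurse on the right subtree first, then the left.
Recursive splits:
  root=4; inorder splits into left=[1], right=[5, 8, 9, 11, 17]
  root=17; inorder splits into left=[5, 8, 9, 11], right=[]
  root=8; inorder splits into left=[5], right=[9, 11]
  root=9; inorder splits into left=[], right=[11]
  root=11; inorder splits into left=[], right=[]
  root=5; inorder splits into left=[], right=[]
  root=1; inorder splits into left=[], right=[]
Reconstructed level-order: [4, 1, 17, 8, 5, 9, 11]


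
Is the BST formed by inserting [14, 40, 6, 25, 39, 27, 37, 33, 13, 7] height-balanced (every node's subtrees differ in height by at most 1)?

Tree (level-order array): [14, 6, 40, None, 13, 25, None, 7, None, None, 39, None, None, 27, None, None, 37, 33]
Definition: a tree is height-balanced if, at every node, |h(left) - h(right)| <= 1 (empty subtree has height -1).
Bottom-up per-node check:
  node 7: h_left=-1, h_right=-1, diff=0 [OK], height=0
  node 13: h_left=0, h_right=-1, diff=1 [OK], height=1
  node 6: h_left=-1, h_right=1, diff=2 [FAIL (|-1-1|=2 > 1)], height=2
  node 33: h_left=-1, h_right=-1, diff=0 [OK], height=0
  node 37: h_left=0, h_right=-1, diff=1 [OK], height=1
  node 27: h_left=-1, h_right=1, diff=2 [FAIL (|-1-1|=2 > 1)], height=2
  node 39: h_left=2, h_right=-1, diff=3 [FAIL (|2--1|=3 > 1)], height=3
  node 25: h_left=-1, h_right=3, diff=4 [FAIL (|-1-3|=4 > 1)], height=4
  node 40: h_left=4, h_right=-1, diff=5 [FAIL (|4--1|=5 > 1)], height=5
  node 14: h_left=2, h_right=5, diff=3 [FAIL (|2-5|=3 > 1)], height=6
Node 6 violates the condition: |-1 - 1| = 2 > 1.
Result: Not balanced
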